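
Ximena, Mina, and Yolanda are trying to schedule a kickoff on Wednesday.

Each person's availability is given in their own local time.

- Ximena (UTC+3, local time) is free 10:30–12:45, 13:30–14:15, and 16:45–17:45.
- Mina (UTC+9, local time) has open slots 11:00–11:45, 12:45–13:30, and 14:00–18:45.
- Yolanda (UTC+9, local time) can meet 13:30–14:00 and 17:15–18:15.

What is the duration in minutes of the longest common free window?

60 minutes

Ximena → UTC: 07:30–09:45, 10:30–11:15, 13:45–14:45.
Mina → UTC: 02:00–02:45, 03:45–04:30, 05:00–09:45.
Yolanda → UTC: 04:30–05:00, 08:15–09:15.
Ximena ∩ Mina: 07:30–09:45.
Ximena ∩ Mina ∩ Yolanda: 08:15–09:15.
Single common window of 60 minutes.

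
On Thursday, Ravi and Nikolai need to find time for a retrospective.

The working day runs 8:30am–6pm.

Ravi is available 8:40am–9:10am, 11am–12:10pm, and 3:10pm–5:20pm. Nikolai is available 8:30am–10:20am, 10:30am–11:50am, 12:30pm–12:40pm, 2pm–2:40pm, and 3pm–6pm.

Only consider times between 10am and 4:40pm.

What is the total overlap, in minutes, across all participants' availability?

140 minutes

Ravi ∩ Nikolai: 08:40–09:10, 11:00–11:50, 15:10–17:20.
Restricted to 10:00–16:40: 11:00–11:50, 15:10–16:40.
Total common minutes: 50 + 90 = 140.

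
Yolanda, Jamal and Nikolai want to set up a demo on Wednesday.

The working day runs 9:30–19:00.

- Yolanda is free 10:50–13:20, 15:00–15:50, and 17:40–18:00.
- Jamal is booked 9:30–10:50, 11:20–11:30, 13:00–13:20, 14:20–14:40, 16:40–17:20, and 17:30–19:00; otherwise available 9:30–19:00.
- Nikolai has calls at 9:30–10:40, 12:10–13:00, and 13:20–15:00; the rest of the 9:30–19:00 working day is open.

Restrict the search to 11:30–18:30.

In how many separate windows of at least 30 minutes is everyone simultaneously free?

2

Jamal free within 09:30–19:00: 10:50–11:20, 11:30–13:00, 13:20–14:20, 14:40–16:40, 17:20–17:30.
Nikolai free within 09:30–19:00: 10:40–12:10, 13:00–13:20, 15:00–19:00.
Yolanda ∩ Jamal: 10:50–11:20, 11:30–13:00, 15:00–15:50.
Yolanda ∩ Jamal ∩ Nikolai: 10:50–11:20, 11:30–12:10, 15:00–15:50.
Restricted to 11:30–18:30: 11:30–12:10, 15:00–15:50.
Windows ≥ 30 min: 11:30–12:10, 15:00–15:50.
That's 2 windows.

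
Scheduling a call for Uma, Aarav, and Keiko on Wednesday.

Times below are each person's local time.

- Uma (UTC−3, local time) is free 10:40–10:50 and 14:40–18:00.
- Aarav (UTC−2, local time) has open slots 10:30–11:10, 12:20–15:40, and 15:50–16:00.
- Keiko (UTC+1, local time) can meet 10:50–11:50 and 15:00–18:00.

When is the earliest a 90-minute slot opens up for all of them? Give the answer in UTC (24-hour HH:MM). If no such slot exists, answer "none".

Uma → UTC: 13:40–13:50, 17:40–21:00.
Aarav → UTC: 12:30–13:10, 14:20–17:40, 17:50–18:00.
Keiko → UTC: 09:50–10:50, 14:00–17:00.
Uma ∩ Aarav: 17:50–18:00.
Uma ∩ Aarav ∩ Keiko: (none).
Windows ≥ 90 min: (none).

none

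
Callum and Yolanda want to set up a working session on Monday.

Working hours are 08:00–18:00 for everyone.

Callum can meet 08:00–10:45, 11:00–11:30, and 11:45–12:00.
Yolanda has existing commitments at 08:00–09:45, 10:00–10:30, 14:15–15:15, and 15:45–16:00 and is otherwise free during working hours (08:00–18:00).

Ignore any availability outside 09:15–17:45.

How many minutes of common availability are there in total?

75 minutes

Yolanda free within 08:00–18:00: 09:45–10:00, 10:30–14:15, 15:15–15:45, 16:00–18:00.
Callum ∩ Yolanda: 09:45–10:00, 10:30–10:45, 11:00–11:30, 11:45–12:00.
Restricted to 09:15–17:45: 09:45–10:00, 10:30–10:45, 11:00–11:30, 11:45–12:00.
Total common minutes: 15 + 15 + 30 + 15 = 75.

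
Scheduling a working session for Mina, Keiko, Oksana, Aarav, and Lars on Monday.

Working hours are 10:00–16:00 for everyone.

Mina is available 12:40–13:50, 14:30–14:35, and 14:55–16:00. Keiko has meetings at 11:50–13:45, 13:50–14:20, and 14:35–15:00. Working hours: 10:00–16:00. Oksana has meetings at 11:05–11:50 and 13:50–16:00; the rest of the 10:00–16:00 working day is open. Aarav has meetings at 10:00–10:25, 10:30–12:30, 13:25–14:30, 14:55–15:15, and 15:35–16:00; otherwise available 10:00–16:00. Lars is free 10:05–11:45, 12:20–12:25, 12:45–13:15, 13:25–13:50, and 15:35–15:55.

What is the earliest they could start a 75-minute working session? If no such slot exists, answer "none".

none

Keiko free within 10:00–16:00: 10:00–11:50, 13:45–13:50, 14:20–14:35, 15:00–16:00.
Oksana free within 10:00–16:00: 10:00–11:05, 11:50–13:50.
Aarav free within 10:00–16:00: 10:25–10:30, 12:30–13:25, 14:30–14:55, 15:15–15:35.
Mina ∩ Keiko: 13:45–13:50, 14:30–14:35, 15:00–16:00.
Mina ∩ Keiko ∩ Oksana: 13:45–13:50.
Mina ∩ Keiko ∩ Oksana ∩ Aarav: (none).
Mina ∩ Keiko ∩ Oksana ∩ Aarav ∩ Lars: (none).
Windows ≥ 75 min: (none).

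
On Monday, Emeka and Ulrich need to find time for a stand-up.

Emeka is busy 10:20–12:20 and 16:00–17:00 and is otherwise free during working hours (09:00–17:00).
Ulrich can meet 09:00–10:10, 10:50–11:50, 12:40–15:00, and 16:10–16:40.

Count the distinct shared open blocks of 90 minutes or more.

1

Emeka free within 09:00–17:00: 09:00–10:20, 12:20–16:00.
Emeka ∩ Ulrich: 09:00–10:10, 12:40–15:00.
Windows ≥ 90 min: 12:40–15:00.
That's 1 window.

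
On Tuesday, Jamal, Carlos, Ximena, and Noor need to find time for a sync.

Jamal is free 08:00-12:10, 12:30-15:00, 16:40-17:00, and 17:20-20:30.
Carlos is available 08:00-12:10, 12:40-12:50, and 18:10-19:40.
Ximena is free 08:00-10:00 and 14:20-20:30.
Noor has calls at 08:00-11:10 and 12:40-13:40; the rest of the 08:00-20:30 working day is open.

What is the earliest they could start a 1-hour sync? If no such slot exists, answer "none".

18:10

Noor free within 08:00–20:30: 11:10–12:40, 13:40–20:30.
Jamal ∩ Carlos: 08:00–12:10, 12:40–12:50, 18:10–19:40.
Jamal ∩ Carlos ∩ Ximena: 08:00–10:00, 18:10–19:40.
Jamal ∩ Carlos ∩ Ximena ∩ Noor: 18:10–19:40.
Windows ≥ 60 min: 18:10–19:40.
Earliest such window starts at 18:10.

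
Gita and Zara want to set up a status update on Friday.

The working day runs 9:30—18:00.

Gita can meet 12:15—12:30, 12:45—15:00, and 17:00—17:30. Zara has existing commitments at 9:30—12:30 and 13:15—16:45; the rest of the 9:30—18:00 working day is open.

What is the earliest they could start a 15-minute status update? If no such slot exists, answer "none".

Zara free within 09:30–18:00: 12:30–13:15, 16:45–18:00.
Gita ∩ Zara: 12:45–13:15, 17:00–17:30.
Windows ≥ 15 min: 12:45–13:15, 17:00–17:30.
Earliest such window starts at 12:45.

12:45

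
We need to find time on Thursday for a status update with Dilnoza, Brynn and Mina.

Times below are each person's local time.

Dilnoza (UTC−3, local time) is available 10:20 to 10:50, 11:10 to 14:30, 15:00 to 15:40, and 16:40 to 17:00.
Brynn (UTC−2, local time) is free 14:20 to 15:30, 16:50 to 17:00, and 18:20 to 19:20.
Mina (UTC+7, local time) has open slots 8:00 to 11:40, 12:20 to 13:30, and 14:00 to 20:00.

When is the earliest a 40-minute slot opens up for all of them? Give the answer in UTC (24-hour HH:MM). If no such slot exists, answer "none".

Dilnoza → UTC: 13:20–13:50, 14:10–17:30, 18:00–18:40, 19:40–20:00.
Brynn → UTC: 16:20–17:30, 18:50–19:00, 20:20–21:20.
Mina → UTC: 01:00–04:40, 05:20–06:30, 07:00–13:00.
Dilnoza ∩ Brynn: 16:20–17:30.
Dilnoza ∩ Brynn ∩ Mina: (none).
Windows ≥ 40 min: (none).

none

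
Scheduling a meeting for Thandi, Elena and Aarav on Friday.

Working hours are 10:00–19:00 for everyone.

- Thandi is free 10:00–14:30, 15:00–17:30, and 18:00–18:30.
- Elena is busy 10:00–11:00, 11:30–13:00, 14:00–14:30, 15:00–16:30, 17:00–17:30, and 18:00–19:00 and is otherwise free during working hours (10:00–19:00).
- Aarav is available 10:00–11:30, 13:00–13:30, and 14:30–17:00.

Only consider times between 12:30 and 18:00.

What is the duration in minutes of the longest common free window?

30 minutes

Elena free within 10:00–19:00: 11:00–11:30, 13:00–14:00, 14:30–15:00, 16:30–17:00, 17:30–18:00.
Thandi ∩ Elena: 11:00–11:30, 13:00–14:00, 16:30–17:00.
Thandi ∩ Elena ∩ Aarav: 11:00–11:30, 13:00–13:30, 16:30–17:00.
Restricted to 12:30–18:00: 13:00–13:30, 16:30–17:00.
Common window lengths: 30, 30 min; longest is 30.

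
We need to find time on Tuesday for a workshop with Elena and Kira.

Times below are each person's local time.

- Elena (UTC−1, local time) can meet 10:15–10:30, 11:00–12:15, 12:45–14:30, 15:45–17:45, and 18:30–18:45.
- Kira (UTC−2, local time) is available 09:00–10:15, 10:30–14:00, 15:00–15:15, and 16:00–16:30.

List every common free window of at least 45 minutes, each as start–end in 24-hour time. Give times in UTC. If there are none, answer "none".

Elena → UTC: 11:15–11:30, 12:00–13:15, 13:45–15:30, 16:45–18:45, 19:30–19:45.
Kira → UTC: 11:00–12:15, 12:30–16:00, 17:00–17:15, 18:00–18:30.
Elena ∩ Kira: 11:15–11:30, 12:00–12:15, 12:30–13:15, 13:45–15:30, 17:00–17:15, 18:00–18:30.
Windows ≥ 45 min: 12:30–13:15, 13:45–15:30.

12:30–13:15, 13:45–15:30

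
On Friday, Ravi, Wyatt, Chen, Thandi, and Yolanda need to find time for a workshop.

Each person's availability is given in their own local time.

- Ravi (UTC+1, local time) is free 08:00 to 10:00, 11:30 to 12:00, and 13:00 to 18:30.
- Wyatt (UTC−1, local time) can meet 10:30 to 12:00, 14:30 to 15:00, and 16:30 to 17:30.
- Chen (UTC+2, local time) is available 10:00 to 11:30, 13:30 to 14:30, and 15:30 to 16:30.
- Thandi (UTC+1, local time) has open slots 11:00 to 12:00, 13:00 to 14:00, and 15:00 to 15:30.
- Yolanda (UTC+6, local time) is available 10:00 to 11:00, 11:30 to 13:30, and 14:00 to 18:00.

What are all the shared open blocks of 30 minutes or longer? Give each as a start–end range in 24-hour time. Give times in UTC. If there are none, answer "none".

none

Ravi → UTC: 07:00–09:00, 10:30–11:00, 12:00–17:30.
Wyatt → UTC: 11:30–13:00, 15:30–16:00, 17:30–18:30.
Chen → UTC: 08:00–09:30, 11:30–12:30, 13:30–14:30.
Thandi → UTC: 10:00–11:00, 12:00–13:00, 14:00–14:30.
Yolanda → UTC: 04:00–05:00, 05:30–07:30, 08:00–12:00.
Ravi ∩ Wyatt: 12:00–13:00, 15:30–16:00.
Ravi ∩ Wyatt ∩ Chen: 12:00–12:30.
Ravi ∩ Wyatt ∩ Chen ∩ Thandi: 12:00–12:30.
Ravi ∩ Wyatt ∩ Chen ∩ Thandi ∩ Yolanda: (none).
Windows ≥ 30 min: (none).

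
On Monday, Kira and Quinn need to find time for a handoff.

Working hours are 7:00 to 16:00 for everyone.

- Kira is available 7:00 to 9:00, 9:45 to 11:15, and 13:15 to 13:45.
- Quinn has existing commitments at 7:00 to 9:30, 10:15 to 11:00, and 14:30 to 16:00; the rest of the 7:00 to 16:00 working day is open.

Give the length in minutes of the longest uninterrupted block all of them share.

Quinn free within 07:00–16:00: 09:30–10:15, 11:00–14:30.
Kira ∩ Quinn: 09:45–10:15, 11:00–11:15, 13:15–13:45.
Common window lengths: 30, 15, 30 min; longest is 30.

30 minutes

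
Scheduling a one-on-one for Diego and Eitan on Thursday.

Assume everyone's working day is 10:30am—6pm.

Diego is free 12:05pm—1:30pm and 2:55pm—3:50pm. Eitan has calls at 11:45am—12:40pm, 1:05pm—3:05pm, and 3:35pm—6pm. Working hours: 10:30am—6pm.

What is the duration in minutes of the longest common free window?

30 minutes

Eitan free within 10:30–18:00: 10:30–11:45, 12:40–13:05, 15:05–15:35.
Diego ∩ Eitan: 12:40–13:05, 15:05–15:35.
Common window lengths: 25, 30 min; longest is 30.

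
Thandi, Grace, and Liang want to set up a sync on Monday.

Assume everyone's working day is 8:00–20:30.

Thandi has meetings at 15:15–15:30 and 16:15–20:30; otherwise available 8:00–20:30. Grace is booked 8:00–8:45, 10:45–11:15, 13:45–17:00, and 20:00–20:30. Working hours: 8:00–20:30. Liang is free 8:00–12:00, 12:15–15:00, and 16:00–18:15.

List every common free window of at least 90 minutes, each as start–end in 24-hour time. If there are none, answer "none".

Thandi free within 08:00–20:30: 08:00–15:15, 15:30–16:15.
Grace free within 08:00–20:30: 08:45–10:45, 11:15–13:45, 17:00–20:00.
Thandi ∩ Grace: 08:45–10:45, 11:15–13:45.
Thandi ∩ Grace ∩ Liang: 08:45–10:45, 11:15–12:00, 12:15–13:45.
Windows ≥ 90 min: 08:45–10:45, 12:15–13:45.

08:45–10:45, 12:15–13:45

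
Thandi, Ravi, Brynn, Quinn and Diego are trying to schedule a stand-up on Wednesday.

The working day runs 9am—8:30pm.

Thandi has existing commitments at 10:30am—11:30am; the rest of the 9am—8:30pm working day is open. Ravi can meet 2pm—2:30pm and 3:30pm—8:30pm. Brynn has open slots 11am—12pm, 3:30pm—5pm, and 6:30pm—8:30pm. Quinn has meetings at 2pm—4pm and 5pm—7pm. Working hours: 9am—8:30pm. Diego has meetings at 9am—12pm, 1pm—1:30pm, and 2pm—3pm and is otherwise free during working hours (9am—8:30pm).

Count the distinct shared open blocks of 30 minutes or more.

Thandi free within 09:00–20:30: 09:00–10:30, 11:30–20:30.
Quinn free within 09:00–20:30: 09:00–14:00, 16:00–17:00, 19:00–20:30.
Diego free within 09:00–20:30: 12:00–13:00, 13:30–14:00, 15:00–20:30.
Thandi ∩ Ravi: 14:00–14:30, 15:30–20:30.
Thandi ∩ Ravi ∩ Brynn: 15:30–17:00, 18:30–20:30.
Thandi ∩ Ravi ∩ Brynn ∩ Quinn: 16:00–17:00, 19:00–20:30.
Thandi ∩ Ravi ∩ Brynn ∩ Quinn ∩ Diego: 16:00–17:00, 19:00–20:30.
Windows ≥ 30 min: 16:00–17:00, 19:00–20:30.
That's 2 windows.

2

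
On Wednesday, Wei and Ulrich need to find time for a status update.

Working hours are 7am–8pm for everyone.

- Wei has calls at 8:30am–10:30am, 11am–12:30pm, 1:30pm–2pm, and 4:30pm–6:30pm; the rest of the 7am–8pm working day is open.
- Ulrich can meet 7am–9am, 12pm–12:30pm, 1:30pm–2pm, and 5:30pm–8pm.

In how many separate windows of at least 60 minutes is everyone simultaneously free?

Wei free within 07:00–20:00: 07:00–08:30, 10:30–11:00, 12:30–13:30, 14:00–16:30, 18:30–20:00.
Wei ∩ Ulrich: 07:00–08:30, 18:30–20:00.
Windows ≥ 60 min: 07:00–08:30, 18:30–20:00.
That's 2 windows.

2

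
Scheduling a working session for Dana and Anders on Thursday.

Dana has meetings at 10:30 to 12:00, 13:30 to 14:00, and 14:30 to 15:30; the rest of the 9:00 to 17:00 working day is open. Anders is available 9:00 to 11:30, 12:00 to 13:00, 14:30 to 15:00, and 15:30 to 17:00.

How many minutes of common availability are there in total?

Dana free within 09:00–17:00: 09:00–10:30, 12:00–13:30, 14:00–14:30, 15:30–17:00.
Dana ∩ Anders: 09:00–10:30, 12:00–13:00, 15:30–17:00.
Total common minutes: 90 + 60 + 90 = 240.

240 minutes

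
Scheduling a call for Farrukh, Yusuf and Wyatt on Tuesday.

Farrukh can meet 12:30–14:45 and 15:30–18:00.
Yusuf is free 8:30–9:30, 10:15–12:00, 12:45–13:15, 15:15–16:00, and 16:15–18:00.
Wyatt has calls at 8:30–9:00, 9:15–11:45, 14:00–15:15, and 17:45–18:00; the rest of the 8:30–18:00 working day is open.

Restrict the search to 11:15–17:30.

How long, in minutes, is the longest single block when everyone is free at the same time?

75 minutes

Wyatt free within 08:30–18:00: 09:00–09:15, 11:45–14:00, 15:15–17:45.
Farrukh ∩ Yusuf: 12:45–13:15, 15:30–16:00, 16:15–18:00.
Farrukh ∩ Yusuf ∩ Wyatt: 12:45–13:15, 15:30–16:00, 16:15–17:45.
Restricted to 11:15–17:30: 12:45–13:15, 15:30–16:00, 16:15–17:30.
Common window lengths: 30, 30, 75 min; longest is 75.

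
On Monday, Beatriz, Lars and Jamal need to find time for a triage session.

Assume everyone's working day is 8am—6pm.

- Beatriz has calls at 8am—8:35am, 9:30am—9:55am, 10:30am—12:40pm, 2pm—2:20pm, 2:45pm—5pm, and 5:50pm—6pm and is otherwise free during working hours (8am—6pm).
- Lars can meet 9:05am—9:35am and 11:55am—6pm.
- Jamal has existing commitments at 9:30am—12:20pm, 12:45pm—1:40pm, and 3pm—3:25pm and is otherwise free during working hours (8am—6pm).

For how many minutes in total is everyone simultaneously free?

125 minutes

Beatriz free within 08:00–18:00: 08:35–09:30, 09:55–10:30, 12:40–14:00, 14:20–14:45, 17:00–17:50.
Jamal free within 08:00–18:00: 08:00–09:30, 12:20–12:45, 13:40–15:00, 15:25–18:00.
Beatriz ∩ Lars: 09:05–09:30, 12:40–14:00, 14:20–14:45, 17:00–17:50.
Beatriz ∩ Lars ∩ Jamal: 09:05–09:30, 12:40–12:45, 13:40–14:00, 14:20–14:45, 17:00–17:50.
Total common minutes: 25 + 5 + 20 + 25 + 50 = 125.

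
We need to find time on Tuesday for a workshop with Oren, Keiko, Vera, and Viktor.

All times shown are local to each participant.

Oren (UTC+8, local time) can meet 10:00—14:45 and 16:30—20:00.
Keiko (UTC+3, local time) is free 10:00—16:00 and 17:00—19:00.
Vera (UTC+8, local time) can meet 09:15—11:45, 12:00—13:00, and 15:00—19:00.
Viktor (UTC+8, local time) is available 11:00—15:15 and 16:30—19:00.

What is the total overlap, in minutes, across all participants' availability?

150 minutes

Oren → UTC: 02:00–06:45, 08:30–12:00.
Keiko → UTC: 07:00–13:00, 14:00–16:00.
Vera → UTC: 01:15–03:45, 04:00–05:00, 07:00–11:00.
Viktor → UTC: 03:00–07:15, 08:30–11:00.
Oren ∩ Keiko: 08:30–12:00.
Oren ∩ Keiko ∩ Vera: 08:30–11:00.
Oren ∩ Keiko ∩ Vera ∩ Viktor: 08:30–11:00.
Total common minutes: 150.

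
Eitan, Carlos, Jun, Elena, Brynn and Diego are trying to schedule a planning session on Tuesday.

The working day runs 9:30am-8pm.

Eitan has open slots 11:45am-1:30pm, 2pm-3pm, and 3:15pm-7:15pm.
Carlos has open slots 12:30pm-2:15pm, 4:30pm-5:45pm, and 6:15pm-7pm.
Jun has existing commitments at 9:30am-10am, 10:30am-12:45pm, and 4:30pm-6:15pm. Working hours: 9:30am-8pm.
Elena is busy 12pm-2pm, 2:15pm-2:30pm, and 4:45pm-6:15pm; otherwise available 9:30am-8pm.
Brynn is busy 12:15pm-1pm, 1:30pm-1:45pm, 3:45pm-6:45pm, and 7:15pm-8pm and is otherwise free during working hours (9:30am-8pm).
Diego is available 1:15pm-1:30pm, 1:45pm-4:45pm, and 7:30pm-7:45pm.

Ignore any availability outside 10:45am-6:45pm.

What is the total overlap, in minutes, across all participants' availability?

15 minutes

Jun free within 09:30–20:00: 10:00–10:30, 12:45–16:30, 18:15–20:00.
Elena free within 09:30–20:00: 09:30–12:00, 14:00–14:15, 14:30–16:45, 18:15–20:00.
Brynn free within 09:30–20:00: 09:30–12:15, 13:00–13:30, 13:45–15:45, 18:45–19:15.
Eitan ∩ Carlos: 12:30–13:30, 14:00–14:15, 16:30–17:45, 18:15–19:00.
Eitan ∩ Carlos ∩ Jun: 12:45–13:30, 14:00–14:15, 18:15–19:00.
Eitan ∩ Carlos ∩ Jun ∩ Elena: 14:00–14:15, 18:15–19:00.
Eitan ∩ Carlos ∩ Jun ∩ Elena ∩ Brynn: 14:00–14:15, 18:45–19:00.
Eitan ∩ Carlos ∩ Jun ∩ Elena ∩ Brynn ∩ Diego: 14:00–14:15.
Restricted to 10:45–18:45: 14:00–14:15.
Total common minutes: 15.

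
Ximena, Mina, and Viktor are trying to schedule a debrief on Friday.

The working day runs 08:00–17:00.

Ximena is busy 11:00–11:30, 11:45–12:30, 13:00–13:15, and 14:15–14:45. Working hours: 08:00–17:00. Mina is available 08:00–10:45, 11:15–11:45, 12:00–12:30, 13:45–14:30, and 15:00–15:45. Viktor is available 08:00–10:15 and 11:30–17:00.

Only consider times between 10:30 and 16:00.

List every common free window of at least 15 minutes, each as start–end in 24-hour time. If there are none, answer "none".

Ximena free within 08:00–17:00: 08:00–11:00, 11:30–11:45, 12:30–13:00, 13:15–14:15, 14:45–17:00.
Ximena ∩ Mina: 08:00–10:45, 11:30–11:45, 13:45–14:15, 15:00–15:45.
Ximena ∩ Mina ∩ Viktor: 08:00–10:15, 11:30–11:45, 13:45–14:15, 15:00–15:45.
Restricted to 10:30–16:00: 11:30–11:45, 13:45–14:15, 15:00–15:45.
Windows ≥ 15 min: 11:30–11:45, 13:45–14:15, 15:00–15:45.

11:30–11:45, 13:45–14:15, 15:00–15:45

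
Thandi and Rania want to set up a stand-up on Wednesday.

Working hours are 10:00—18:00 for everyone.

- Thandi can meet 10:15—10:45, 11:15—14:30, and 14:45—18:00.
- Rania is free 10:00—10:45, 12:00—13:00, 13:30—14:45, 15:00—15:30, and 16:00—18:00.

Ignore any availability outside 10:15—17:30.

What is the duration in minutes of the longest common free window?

Thandi ∩ Rania: 10:15–10:45, 12:00–13:00, 13:30–14:30, 15:00–15:30, 16:00–18:00.
Restricted to 10:15–17:30: 10:15–10:45, 12:00–13:00, 13:30–14:30, 15:00–15:30, 16:00–17:30.
Common window lengths: 30, 60, 60, 30, 90 min; longest is 90.

90 minutes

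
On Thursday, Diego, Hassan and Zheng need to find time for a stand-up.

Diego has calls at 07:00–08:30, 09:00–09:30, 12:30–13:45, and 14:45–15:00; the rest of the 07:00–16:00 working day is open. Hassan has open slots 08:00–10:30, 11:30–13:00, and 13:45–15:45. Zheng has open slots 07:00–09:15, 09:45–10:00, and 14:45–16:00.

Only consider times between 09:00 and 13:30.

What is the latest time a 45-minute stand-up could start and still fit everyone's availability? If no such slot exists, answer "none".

Diego free within 07:00–16:00: 08:30–09:00, 09:30–12:30, 13:45–14:45, 15:00–16:00.
Diego ∩ Hassan: 08:30–09:00, 09:30–10:30, 11:30–12:30, 13:45–14:45, 15:00–15:45.
Diego ∩ Hassan ∩ Zheng: 08:30–09:00, 09:45–10:00, 15:00–15:45.
Restricted to 09:00–13:30: 09:45–10:00.
Windows ≥ 45 min: (none).

none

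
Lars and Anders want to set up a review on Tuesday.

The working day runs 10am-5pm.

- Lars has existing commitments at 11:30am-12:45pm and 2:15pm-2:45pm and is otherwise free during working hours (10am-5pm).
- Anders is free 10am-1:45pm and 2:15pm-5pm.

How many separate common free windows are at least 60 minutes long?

3

Lars free within 10:00–17:00: 10:00–11:30, 12:45–14:15, 14:45–17:00.
Lars ∩ Anders: 10:00–11:30, 12:45–13:45, 14:45–17:00.
Windows ≥ 60 min: 10:00–11:30, 12:45–13:45, 14:45–17:00.
That's 3 windows.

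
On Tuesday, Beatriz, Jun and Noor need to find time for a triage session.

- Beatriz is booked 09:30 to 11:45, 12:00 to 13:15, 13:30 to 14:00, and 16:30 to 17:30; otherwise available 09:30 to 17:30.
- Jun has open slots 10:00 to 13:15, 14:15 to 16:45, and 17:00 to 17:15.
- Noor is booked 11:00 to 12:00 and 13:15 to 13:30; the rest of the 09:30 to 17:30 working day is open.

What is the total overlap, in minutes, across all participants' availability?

135 minutes

Beatriz free within 09:30–17:30: 11:45–12:00, 13:15–13:30, 14:00–16:30.
Noor free within 09:30–17:30: 09:30–11:00, 12:00–13:15, 13:30–17:30.
Beatriz ∩ Jun: 11:45–12:00, 14:15–16:30.
Beatriz ∩ Jun ∩ Noor: 14:15–16:30.
Total common minutes: 135.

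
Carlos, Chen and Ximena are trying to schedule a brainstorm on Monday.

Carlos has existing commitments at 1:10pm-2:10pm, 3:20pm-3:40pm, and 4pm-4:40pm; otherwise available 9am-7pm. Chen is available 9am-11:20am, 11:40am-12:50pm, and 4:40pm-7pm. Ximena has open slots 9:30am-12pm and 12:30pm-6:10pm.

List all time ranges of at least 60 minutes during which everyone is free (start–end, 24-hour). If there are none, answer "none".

Carlos free within 09:00–19:00: 09:00–13:10, 14:10–15:20, 15:40–16:00, 16:40–19:00.
Carlos ∩ Chen: 09:00–11:20, 11:40–12:50, 16:40–19:00.
Carlos ∩ Chen ∩ Ximena: 09:30–11:20, 11:40–12:00, 12:30–12:50, 16:40–18:10.
Windows ≥ 60 min: 09:30–11:20, 16:40–18:10.

09:30–11:20, 16:40–18:10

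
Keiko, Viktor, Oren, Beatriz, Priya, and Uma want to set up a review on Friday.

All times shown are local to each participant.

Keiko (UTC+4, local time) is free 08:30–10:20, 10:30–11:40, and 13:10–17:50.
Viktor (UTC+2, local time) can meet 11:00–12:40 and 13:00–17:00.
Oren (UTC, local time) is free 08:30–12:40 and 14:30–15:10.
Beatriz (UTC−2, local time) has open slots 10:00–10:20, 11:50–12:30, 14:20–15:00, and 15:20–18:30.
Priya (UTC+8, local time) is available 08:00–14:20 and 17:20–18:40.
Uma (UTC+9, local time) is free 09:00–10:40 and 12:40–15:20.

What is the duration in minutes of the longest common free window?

0 minutes

Keiko → UTC: 04:30–06:20, 06:30–07:40, 09:10–13:50.
Viktor → UTC: 09:00–10:40, 11:00–15:00.
Oren → UTC: 08:30–12:40, 14:30–15:10.
Beatriz → UTC: 12:00–12:20, 13:50–14:30, 16:20–17:00, 17:20–20:30.
Priya → UTC: 00:00–06:20, 09:20–10:40.
Uma → UTC: 00:00–01:40, 03:40–06:20.
Keiko ∩ Viktor: 09:10–10:40, 11:00–13:50.
Keiko ∩ Viktor ∩ Oren: 09:10–10:40, 11:00–12:40.
Keiko ∩ Viktor ∩ Oren ∩ Beatriz: 12:00–12:20.
Keiko ∩ Viktor ∩ Oren ∩ Beatriz ∩ Priya: (none).
Keiko ∩ Viktor ∩ Oren ∩ Beatriz ∩ Priya ∩ Uma: (none).
No common window.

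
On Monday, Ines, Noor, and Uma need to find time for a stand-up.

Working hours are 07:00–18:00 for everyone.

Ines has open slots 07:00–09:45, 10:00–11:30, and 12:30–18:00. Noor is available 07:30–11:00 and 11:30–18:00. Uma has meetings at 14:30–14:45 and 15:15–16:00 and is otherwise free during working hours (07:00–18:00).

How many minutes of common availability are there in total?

Uma free within 07:00–18:00: 07:00–14:30, 14:45–15:15, 16:00–18:00.
Ines ∩ Noor: 07:30–09:45, 10:00–11:00, 12:30–18:00.
Ines ∩ Noor ∩ Uma: 07:30–09:45, 10:00–11:00, 12:30–14:30, 14:45–15:15, 16:00–18:00.
Total common minutes: 135 + 60 + 120 + 30 + 120 = 465.

465 minutes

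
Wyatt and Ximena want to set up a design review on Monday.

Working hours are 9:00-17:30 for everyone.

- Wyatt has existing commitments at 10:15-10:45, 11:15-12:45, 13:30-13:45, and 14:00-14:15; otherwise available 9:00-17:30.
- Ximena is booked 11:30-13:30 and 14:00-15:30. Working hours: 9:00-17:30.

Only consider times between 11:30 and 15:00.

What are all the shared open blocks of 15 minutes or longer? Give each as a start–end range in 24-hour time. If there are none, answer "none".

Wyatt free within 09:00–17:30: 09:00–10:15, 10:45–11:15, 12:45–13:30, 13:45–14:00, 14:15–17:30.
Ximena free within 09:00–17:30: 09:00–11:30, 13:30–14:00, 15:30–17:30.
Wyatt ∩ Ximena: 09:00–10:15, 10:45–11:15, 13:45–14:00, 15:30–17:30.
Restricted to 11:30–15:00: 13:45–14:00.
Windows ≥ 15 min: 13:45–14:00.

13:45–14:00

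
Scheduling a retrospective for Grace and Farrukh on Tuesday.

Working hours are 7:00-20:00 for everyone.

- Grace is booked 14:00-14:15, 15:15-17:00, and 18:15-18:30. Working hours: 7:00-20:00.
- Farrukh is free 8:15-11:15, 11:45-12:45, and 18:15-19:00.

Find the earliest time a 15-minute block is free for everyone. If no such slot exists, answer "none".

08:15

Grace free within 07:00–20:00: 07:00–14:00, 14:15–15:15, 17:00–18:15, 18:30–20:00.
Grace ∩ Farrukh: 08:15–11:15, 11:45–12:45, 18:30–19:00.
Windows ≥ 15 min: 08:15–11:15, 11:45–12:45, 18:30–19:00.
Earliest such window starts at 08:15.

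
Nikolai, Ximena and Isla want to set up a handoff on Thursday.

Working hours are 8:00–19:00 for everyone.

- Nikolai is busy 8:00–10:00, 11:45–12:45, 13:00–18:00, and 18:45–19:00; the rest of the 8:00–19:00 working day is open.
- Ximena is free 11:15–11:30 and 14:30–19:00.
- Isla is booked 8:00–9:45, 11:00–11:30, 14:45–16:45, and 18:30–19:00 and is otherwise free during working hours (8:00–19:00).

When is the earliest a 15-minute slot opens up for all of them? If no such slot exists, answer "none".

18:00

Nikolai free within 08:00–19:00: 10:00–11:45, 12:45–13:00, 18:00–18:45.
Isla free within 08:00–19:00: 09:45–11:00, 11:30–14:45, 16:45–18:30.
Nikolai ∩ Ximena: 11:15–11:30, 18:00–18:45.
Nikolai ∩ Ximena ∩ Isla: 18:00–18:30.
Windows ≥ 15 min: 18:00–18:30.
Earliest such window starts at 18:00.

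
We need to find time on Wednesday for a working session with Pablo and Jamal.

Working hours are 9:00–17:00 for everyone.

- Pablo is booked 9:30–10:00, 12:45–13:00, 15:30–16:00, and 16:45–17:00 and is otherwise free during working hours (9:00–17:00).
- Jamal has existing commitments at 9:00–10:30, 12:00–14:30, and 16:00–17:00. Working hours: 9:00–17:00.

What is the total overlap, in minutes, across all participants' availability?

150 minutes

Pablo free within 09:00–17:00: 09:00–09:30, 10:00–12:45, 13:00–15:30, 16:00–16:45.
Jamal free within 09:00–17:00: 10:30–12:00, 14:30–16:00.
Pablo ∩ Jamal: 10:30–12:00, 14:30–15:30.
Total common minutes: 90 + 60 = 150.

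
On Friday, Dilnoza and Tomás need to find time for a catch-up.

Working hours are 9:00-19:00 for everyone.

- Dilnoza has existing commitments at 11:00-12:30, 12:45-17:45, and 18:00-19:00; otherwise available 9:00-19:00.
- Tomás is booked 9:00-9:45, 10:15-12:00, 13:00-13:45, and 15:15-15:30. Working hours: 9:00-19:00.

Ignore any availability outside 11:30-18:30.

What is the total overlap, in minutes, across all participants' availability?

Dilnoza free within 09:00–19:00: 09:00–11:00, 12:30–12:45, 17:45–18:00.
Tomás free within 09:00–19:00: 09:45–10:15, 12:00–13:00, 13:45–15:15, 15:30–19:00.
Dilnoza ∩ Tomás: 09:45–10:15, 12:30–12:45, 17:45–18:00.
Restricted to 11:30–18:30: 12:30–12:45, 17:45–18:00.
Total common minutes: 15 + 15 = 30.

30 minutes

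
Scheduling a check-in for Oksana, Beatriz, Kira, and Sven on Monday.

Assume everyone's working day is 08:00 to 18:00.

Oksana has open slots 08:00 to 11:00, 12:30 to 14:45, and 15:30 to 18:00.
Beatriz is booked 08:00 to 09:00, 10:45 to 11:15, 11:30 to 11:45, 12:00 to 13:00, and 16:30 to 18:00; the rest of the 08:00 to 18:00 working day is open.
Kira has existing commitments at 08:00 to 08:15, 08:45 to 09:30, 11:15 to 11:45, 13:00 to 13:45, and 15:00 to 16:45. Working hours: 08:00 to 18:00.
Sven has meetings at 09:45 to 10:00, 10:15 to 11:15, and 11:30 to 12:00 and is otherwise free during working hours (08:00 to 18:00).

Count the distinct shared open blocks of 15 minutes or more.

Beatriz free within 08:00–18:00: 09:00–10:45, 11:15–11:30, 11:45–12:00, 13:00–16:30.
Kira free within 08:00–18:00: 08:15–08:45, 09:30–11:15, 11:45–13:00, 13:45–15:00, 16:45–18:00.
Sven free within 08:00–18:00: 08:00–09:45, 10:00–10:15, 11:15–11:30, 12:00–18:00.
Oksana ∩ Beatriz: 09:00–10:45, 13:00–14:45, 15:30–16:30.
Oksana ∩ Beatriz ∩ Kira: 09:30–10:45, 13:45–14:45.
Oksana ∩ Beatriz ∩ Kira ∩ Sven: 09:30–09:45, 10:00–10:15, 13:45–14:45.
Windows ≥ 15 min: 09:30–09:45, 10:00–10:15, 13:45–14:45.
That's 3 windows.

3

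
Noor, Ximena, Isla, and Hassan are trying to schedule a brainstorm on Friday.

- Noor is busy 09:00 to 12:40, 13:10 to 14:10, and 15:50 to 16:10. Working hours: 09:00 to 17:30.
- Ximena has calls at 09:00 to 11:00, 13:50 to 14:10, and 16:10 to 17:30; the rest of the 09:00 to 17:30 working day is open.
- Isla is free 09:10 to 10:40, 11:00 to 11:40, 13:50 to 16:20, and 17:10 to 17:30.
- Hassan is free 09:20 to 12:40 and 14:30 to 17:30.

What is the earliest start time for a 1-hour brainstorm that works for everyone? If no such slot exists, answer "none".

Noor free within 09:00–17:30: 12:40–13:10, 14:10–15:50, 16:10–17:30.
Ximena free within 09:00–17:30: 11:00–13:50, 14:10–16:10.
Noor ∩ Ximena: 12:40–13:10, 14:10–15:50.
Noor ∩ Ximena ∩ Isla: 14:10–15:50.
Noor ∩ Ximena ∩ Isla ∩ Hassan: 14:30–15:50.
Windows ≥ 60 min: 14:30–15:50.
Earliest such window starts at 14:30.

14:30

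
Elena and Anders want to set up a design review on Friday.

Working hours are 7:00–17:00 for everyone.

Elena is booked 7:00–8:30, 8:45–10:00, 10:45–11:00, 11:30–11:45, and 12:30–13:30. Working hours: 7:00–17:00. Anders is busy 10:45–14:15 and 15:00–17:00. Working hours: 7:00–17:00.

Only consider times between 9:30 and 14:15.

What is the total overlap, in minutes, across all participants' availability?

45 minutes

Elena free within 07:00–17:00: 08:30–08:45, 10:00–10:45, 11:00–11:30, 11:45–12:30, 13:30–17:00.
Anders free within 07:00–17:00: 07:00–10:45, 14:15–15:00.
Elena ∩ Anders: 08:30–08:45, 10:00–10:45, 14:15–15:00.
Restricted to 09:30–14:15: 10:00–10:45.
Total common minutes: 45.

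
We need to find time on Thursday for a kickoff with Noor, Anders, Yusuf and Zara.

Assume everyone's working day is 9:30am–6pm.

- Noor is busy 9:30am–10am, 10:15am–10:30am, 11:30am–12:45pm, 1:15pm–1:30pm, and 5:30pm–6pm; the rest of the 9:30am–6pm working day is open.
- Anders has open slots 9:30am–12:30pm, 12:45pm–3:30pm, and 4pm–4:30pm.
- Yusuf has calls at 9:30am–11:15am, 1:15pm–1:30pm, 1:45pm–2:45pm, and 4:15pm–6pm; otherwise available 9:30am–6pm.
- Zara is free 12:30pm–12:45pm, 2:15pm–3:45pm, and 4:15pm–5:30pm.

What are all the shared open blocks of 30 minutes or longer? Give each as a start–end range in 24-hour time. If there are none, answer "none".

Noor free within 09:30–18:00: 10:00–10:15, 10:30–11:30, 12:45–13:15, 13:30–17:30.
Yusuf free within 09:30–18:00: 11:15–13:15, 13:30–13:45, 14:45–16:15.
Noor ∩ Anders: 10:00–10:15, 10:30–11:30, 12:45–13:15, 13:30–15:30, 16:00–16:30.
Noor ∩ Anders ∩ Yusuf: 11:15–11:30, 12:45–13:15, 13:30–13:45, 14:45–15:30, 16:00–16:15.
Noor ∩ Anders ∩ Yusuf ∩ Zara: 14:45–15:30.
Windows ≥ 30 min: 14:45–15:30.

14:45–15:30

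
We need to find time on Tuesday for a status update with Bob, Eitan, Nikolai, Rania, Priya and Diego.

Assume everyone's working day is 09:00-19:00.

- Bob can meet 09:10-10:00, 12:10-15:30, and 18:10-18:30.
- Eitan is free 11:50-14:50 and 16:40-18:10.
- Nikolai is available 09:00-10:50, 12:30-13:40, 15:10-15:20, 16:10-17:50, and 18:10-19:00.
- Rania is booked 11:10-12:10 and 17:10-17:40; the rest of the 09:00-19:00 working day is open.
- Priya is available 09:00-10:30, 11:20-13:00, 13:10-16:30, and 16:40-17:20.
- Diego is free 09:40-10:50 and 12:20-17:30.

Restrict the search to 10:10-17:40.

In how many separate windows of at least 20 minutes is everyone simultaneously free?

Rania free within 09:00–19:00: 09:00–11:10, 12:10–17:10, 17:40–19:00.
Bob ∩ Eitan: 12:10–14:50.
Bob ∩ Eitan ∩ Nikolai: 12:30–13:40.
Bob ∩ Eitan ∩ Nikolai ∩ Rania: 12:30–13:40.
Bob ∩ Eitan ∩ Nikolai ∩ Rania ∩ Priya: 12:30–13:00, 13:10–13:40.
Bob ∩ Eitan ∩ Nikolai ∩ Rania ∩ Priya ∩ Diego: 12:30–13:00, 13:10–13:40.
Restricted to 10:10–17:40: 12:30–13:00, 13:10–13:40.
Windows ≥ 20 min: 12:30–13:00, 13:10–13:40.
That's 2 windows.

2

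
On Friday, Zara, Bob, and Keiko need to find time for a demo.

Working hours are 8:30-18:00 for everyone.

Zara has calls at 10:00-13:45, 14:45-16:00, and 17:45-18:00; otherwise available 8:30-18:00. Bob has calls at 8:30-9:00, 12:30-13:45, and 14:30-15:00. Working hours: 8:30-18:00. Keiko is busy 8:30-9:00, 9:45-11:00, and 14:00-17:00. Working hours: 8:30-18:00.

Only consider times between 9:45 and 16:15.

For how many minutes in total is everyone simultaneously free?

15 minutes

Zara free within 08:30–18:00: 08:30–10:00, 13:45–14:45, 16:00–17:45.
Bob free within 08:30–18:00: 09:00–12:30, 13:45–14:30, 15:00–18:00.
Keiko free within 08:30–18:00: 09:00–09:45, 11:00–14:00, 17:00–18:00.
Zara ∩ Bob: 09:00–10:00, 13:45–14:30, 16:00–17:45.
Zara ∩ Bob ∩ Keiko: 09:00–09:45, 13:45–14:00, 17:00–17:45.
Restricted to 09:45–16:15: 13:45–14:00.
Total common minutes: 15.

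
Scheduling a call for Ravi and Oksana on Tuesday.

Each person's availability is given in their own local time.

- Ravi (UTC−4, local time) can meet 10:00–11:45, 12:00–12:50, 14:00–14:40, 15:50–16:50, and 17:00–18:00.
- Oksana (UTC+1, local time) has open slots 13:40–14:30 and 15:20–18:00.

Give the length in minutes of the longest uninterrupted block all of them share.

Ravi → UTC: 14:00–15:45, 16:00–16:50, 18:00–18:40, 19:50–20:50, 21:00–22:00.
Oksana → UTC: 12:40–13:30, 14:20–17:00.
Ravi ∩ Oksana: 14:20–15:45, 16:00–16:50.
Common window lengths: 85, 50 min; longest is 85.

85 minutes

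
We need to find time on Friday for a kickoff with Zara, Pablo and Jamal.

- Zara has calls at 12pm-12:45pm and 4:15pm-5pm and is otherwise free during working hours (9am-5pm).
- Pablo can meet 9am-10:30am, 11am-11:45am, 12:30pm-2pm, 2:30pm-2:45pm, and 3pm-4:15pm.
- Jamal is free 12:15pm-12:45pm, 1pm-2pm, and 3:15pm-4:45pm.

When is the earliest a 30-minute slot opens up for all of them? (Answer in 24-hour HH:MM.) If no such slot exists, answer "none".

Zara free within 09:00–17:00: 09:00–12:00, 12:45–16:15.
Zara ∩ Pablo: 09:00–10:30, 11:00–11:45, 12:45–14:00, 14:30–14:45, 15:00–16:15.
Zara ∩ Pablo ∩ Jamal: 13:00–14:00, 15:15–16:15.
Windows ≥ 30 min: 13:00–14:00, 15:15–16:15.
Earliest such window starts at 13:00.

13:00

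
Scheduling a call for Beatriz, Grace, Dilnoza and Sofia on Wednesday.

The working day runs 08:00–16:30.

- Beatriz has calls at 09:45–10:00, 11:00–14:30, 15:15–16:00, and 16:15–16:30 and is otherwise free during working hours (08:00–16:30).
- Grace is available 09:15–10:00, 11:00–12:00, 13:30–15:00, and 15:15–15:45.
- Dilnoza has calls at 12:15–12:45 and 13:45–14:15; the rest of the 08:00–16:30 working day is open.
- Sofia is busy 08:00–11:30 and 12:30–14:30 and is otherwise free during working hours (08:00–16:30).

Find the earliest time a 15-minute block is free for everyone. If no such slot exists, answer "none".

14:30

Beatriz free within 08:00–16:30: 08:00–09:45, 10:00–11:00, 14:30–15:15, 16:00–16:15.
Dilnoza free within 08:00–16:30: 08:00–12:15, 12:45–13:45, 14:15–16:30.
Sofia free within 08:00–16:30: 11:30–12:30, 14:30–16:30.
Beatriz ∩ Grace: 09:15–09:45, 14:30–15:00.
Beatriz ∩ Grace ∩ Dilnoza: 09:15–09:45, 14:30–15:00.
Beatriz ∩ Grace ∩ Dilnoza ∩ Sofia: 14:30–15:00.
Windows ≥ 15 min: 14:30–15:00.
Earliest such window starts at 14:30.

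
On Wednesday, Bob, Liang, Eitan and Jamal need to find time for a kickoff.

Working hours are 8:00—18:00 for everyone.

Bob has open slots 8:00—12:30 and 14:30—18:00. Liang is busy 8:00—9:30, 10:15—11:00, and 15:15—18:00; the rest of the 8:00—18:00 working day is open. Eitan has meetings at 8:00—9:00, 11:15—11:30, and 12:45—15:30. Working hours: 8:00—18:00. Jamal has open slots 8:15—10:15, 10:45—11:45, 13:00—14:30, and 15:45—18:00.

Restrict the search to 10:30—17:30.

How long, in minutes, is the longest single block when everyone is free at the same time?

15 minutes

Liang free within 08:00–18:00: 09:30–10:15, 11:00–15:15.
Eitan free within 08:00–18:00: 09:00–11:15, 11:30–12:45, 15:30–18:00.
Bob ∩ Liang: 09:30–10:15, 11:00–12:30, 14:30–15:15.
Bob ∩ Liang ∩ Eitan: 09:30–10:15, 11:00–11:15, 11:30–12:30.
Bob ∩ Liang ∩ Eitan ∩ Jamal: 09:30–10:15, 11:00–11:15, 11:30–11:45.
Restricted to 10:30–17:30: 11:00–11:15, 11:30–11:45.
Common window lengths: 15, 15 min; longest is 15.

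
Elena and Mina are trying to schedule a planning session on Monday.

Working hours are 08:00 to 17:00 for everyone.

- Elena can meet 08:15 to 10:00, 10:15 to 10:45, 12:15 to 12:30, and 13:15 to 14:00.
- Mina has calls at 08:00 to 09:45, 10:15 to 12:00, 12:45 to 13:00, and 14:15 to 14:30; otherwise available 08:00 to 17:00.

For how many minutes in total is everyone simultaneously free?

Mina free within 08:00–17:00: 09:45–10:15, 12:00–12:45, 13:00–14:15, 14:30–17:00.
Elena ∩ Mina: 09:45–10:00, 12:15–12:30, 13:15–14:00.
Total common minutes: 15 + 15 + 45 = 75.

75 minutes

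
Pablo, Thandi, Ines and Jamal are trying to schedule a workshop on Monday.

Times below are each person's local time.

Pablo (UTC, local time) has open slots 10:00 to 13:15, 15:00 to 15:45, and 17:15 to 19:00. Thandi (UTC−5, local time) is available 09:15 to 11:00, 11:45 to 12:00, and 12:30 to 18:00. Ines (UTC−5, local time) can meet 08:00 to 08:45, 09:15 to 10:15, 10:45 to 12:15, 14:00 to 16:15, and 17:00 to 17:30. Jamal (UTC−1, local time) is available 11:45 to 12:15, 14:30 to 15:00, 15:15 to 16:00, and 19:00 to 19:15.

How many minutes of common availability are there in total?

Pablo → UTC: 10:00–13:15, 15:00–15:45, 17:15–19:00.
Thandi → UTC: 14:15–16:00, 16:45–17:00, 17:30–23:00.
Ines → UTC: 13:00–13:45, 14:15–15:15, 15:45–17:15, 19:00–21:15, 22:00–22:30.
Jamal → UTC: 12:45–13:15, 15:30–16:00, 16:15–17:00, 20:00–20:15.
Pablo ∩ Thandi: 15:00–15:45, 17:30–19:00.
Pablo ∩ Thandi ∩ Ines: 15:00–15:15.
Pablo ∩ Thandi ∩ Ines ∩ Jamal: (none).
Total common minutes: 0.

0 minutes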